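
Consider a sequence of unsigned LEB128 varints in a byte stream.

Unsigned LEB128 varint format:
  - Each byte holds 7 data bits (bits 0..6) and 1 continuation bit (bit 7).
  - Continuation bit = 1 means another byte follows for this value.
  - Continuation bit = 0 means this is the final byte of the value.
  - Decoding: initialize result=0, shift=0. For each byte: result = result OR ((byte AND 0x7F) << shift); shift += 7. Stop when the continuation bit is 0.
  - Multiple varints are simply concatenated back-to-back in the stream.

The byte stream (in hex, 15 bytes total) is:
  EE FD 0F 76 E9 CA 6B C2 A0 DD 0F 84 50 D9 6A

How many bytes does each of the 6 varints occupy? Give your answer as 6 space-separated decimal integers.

  byte[0]=0xEE cont=1 payload=0x6E=110: acc |= 110<<0 -> acc=110 shift=7
  byte[1]=0xFD cont=1 payload=0x7D=125: acc |= 125<<7 -> acc=16110 shift=14
  byte[2]=0x0F cont=0 payload=0x0F=15: acc |= 15<<14 -> acc=261870 shift=21 [end]
Varint 1: bytes[0:3] = EE FD 0F -> value 261870 (3 byte(s))
  byte[3]=0x76 cont=0 payload=0x76=118: acc |= 118<<0 -> acc=118 shift=7 [end]
Varint 2: bytes[3:4] = 76 -> value 118 (1 byte(s))
  byte[4]=0xE9 cont=1 payload=0x69=105: acc |= 105<<0 -> acc=105 shift=7
  byte[5]=0xCA cont=1 payload=0x4A=74: acc |= 74<<7 -> acc=9577 shift=14
  byte[6]=0x6B cont=0 payload=0x6B=107: acc |= 107<<14 -> acc=1762665 shift=21 [end]
Varint 3: bytes[4:7] = E9 CA 6B -> value 1762665 (3 byte(s))
  byte[7]=0xC2 cont=1 payload=0x42=66: acc |= 66<<0 -> acc=66 shift=7
  byte[8]=0xA0 cont=1 payload=0x20=32: acc |= 32<<7 -> acc=4162 shift=14
  byte[9]=0xDD cont=1 payload=0x5D=93: acc |= 93<<14 -> acc=1527874 shift=21
  byte[10]=0x0F cont=0 payload=0x0F=15: acc |= 15<<21 -> acc=32985154 shift=28 [end]
Varint 4: bytes[7:11] = C2 A0 DD 0F -> value 32985154 (4 byte(s))
  byte[11]=0x84 cont=1 payload=0x04=4: acc |= 4<<0 -> acc=4 shift=7
  byte[12]=0x50 cont=0 payload=0x50=80: acc |= 80<<7 -> acc=10244 shift=14 [end]
Varint 5: bytes[11:13] = 84 50 -> value 10244 (2 byte(s))
  byte[13]=0xD9 cont=1 payload=0x59=89: acc |= 89<<0 -> acc=89 shift=7
  byte[14]=0x6A cont=0 payload=0x6A=106: acc |= 106<<7 -> acc=13657 shift=14 [end]
Varint 6: bytes[13:15] = D9 6A -> value 13657 (2 byte(s))

Answer: 3 1 3 4 2 2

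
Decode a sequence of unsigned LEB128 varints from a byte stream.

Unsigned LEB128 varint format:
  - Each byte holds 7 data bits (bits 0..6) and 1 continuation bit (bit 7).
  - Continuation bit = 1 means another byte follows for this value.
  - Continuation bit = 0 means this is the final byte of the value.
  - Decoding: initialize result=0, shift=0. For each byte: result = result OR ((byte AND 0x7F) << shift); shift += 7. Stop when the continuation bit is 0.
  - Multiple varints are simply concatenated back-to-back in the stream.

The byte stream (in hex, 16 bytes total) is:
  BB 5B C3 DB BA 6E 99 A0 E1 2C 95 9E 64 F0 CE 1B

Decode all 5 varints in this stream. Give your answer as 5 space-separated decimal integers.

Answer: 11707 231648707 93868057 1642261 452464

Derivation:
  byte[0]=0xBB cont=1 payload=0x3B=59: acc |= 59<<0 -> acc=59 shift=7
  byte[1]=0x5B cont=0 payload=0x5B=91: acc |= 91<<7 -> acc=11707 shift=14 [end]
Varint 1: bytes[0:2] = BB 5B -> value 11707 (2 byte(s))
  byte[2]=0xC3 cont=1 payload=0x43=67: acc |= 67<<0 -> acc=67 shift=7
  byte[3]=0xDB cont=1 payload=0x5B=91: acc |= 91<<7 -> acc=11715 shift=14
  byte[4]=0xBA cont=1 payload=0x3A=58: acc |= 58<<14 -> acc=961987 shift=21
  byte[5]=0x6E cont=0 payload=0x6E=110: acc |= 110<<21 -> acc=231648707 shift=28 [end]
Varint 2: bytes[2:6] = C3 DB BA 6E -> value 231648707 (4 byte(s))
  byte[6]=0x99 cont=1 payload=0x19=25: acc |= 25<<0 -> acc=25 shift=7
  byte[7]=0xA0 cont=1 payload=0x20=32: acc |= 32<<7 -> acc=4121 shift=14
  byte[8]=0xE1 cont=1 payload=0x61=97: acc |= 97<<14 -> acc=1593369 shift=21
  byte[9]=0x2C cont=0 payload=0x2C=44: acc |= 44<<21 -> acc=93868057 shift=28 [end]
Varint 3: bytes[6:10] = 99 A0 E1 2C -> value 93868057 (4 byte(s))
  byte[10]=0x95 cont=1 payload=0x15=21: acc |= 21<<0 -> acc=21 shift=7
  byte[11]=0x9E cont=1 payload=0x1E=30: acc |= 30<<7 -> acc=3861 shift=14
  byte[12]=0x64 cont=0 payload=0x64=100: acc |= 100<<14 -> acc=1642261 shift=21 [end]
Varint 4: bytes[10:13] = 95 9E 64 -> value 1642261 (3 byte(s))
  byte[13]=0xF0 cont=1 payload=0x70=112: acc |= 112<<0 -> acc=112 shift=7
  byte[14]=0xCE cont=1 payload=0x4E=78: acc |= 78<<7 -> acc=10096 shift=14
  byte[15]=0x1B cont=0 payload=0x1B=27: acc |= 27<<14 -> acc=452464 shift=21 [end]
Varint 5: bytes[13:16] = F0 CE 1B -> value 452464 (3 byte(s))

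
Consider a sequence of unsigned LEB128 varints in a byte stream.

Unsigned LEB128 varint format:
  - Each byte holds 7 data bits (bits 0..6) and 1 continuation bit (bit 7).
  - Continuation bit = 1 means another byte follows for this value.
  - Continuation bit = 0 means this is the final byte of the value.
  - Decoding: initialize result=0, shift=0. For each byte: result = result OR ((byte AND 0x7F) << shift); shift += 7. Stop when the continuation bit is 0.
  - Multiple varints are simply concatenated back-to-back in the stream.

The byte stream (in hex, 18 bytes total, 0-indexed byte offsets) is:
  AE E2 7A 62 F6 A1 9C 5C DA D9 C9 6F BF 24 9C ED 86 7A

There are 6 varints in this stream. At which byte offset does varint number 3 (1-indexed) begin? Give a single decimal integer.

Answer: 4

Derivation:
  byte[0]=0xAE cont=1 payload=0x2E=46: acc |= 46<<0 -> acc=46 shift=7
  byte[1]=0xE2 cont=1 payload=0x62=98: acc |= 98<<7 -> acc=12590 shift=14
  byte[2]=0x7A cont=0 payload=0x7A=122: acc |= 122<<14 -> acc=2011438 shift=21 [end]
Varint 1: bytes[0:3] = AE E2 7A -> value 2011438 (3 byte(s))
  byte[3]=0x62 cont=0 payload=0x62=98: acc |= 98<<0 -> acc=98 shift=7 [end]
Varint 2: bytes[3:4] = 62 -> value 98 (1 byte(s))
  byte[4]=0xF6 cont=1 payload=0x76=118: acc |= 118<<0 -> acc=118 shift=7
  byte[5]=0xA1 cont=1 payload=0x21=33: acc |= 33<<7 -> acc=4342 shift=14
  byte[6]=0x9C cont=1 payload=0x1C=28: acc |= 28<<14 -> acc=463094 shift=21
  byte[7]=0x5C cont=0 payload=0x5C=92: acc |= 92<<21 -> acc=193401078 shift=28 [end]
Varint 3: bytes[4:8] = F6 A1 9C 5C -> value 193401078 (4 byte(s))
  byte[8]=0xDA cont=1 payload=0x5A=90: acc |= 90<<0 -> acc=90 shift=7
  byte[9]=0xD9 cont=1 payload=0x59=89: acc |= 89<<7 -> acc=11482 shift=14
  byte[10]=0xC9 cont=1 payload=0x49=73: acc |= 73<<14 -> acc=1207514 shift=21
  byte[11]=0x6F cont=0 payload=0x6F=111: acc |= 111<<21 -> acc=233991386 shift=28 [end]
Varint 4: bytes[8:12] = DA D9 C9 6F -> value 233991386 (4 byte(s))
  byte[12]=0xBF cont=1 payload=0x3F=63: acc |= 63<<0 -> acc=63 shift=7
  byte[13]=0x24 cont=0 payload=0x24=36: acc |= 36<<7 -> acc=4671 shift=14 [end]
Varint 5: bytes[12:14] = BF 24 -> value 4671 (2 byte(s))
  byte[14]=0x9C cont=1 payload=0x1C=28: acc |= 28<<0 -> acc=28 shift=7
  byte[15]=0xED cont=1 payload=0x6D=109: acc |= 109<<7 -> acc=13980 shift=14
  byte[16]=0x86 cont=1 payload=0x06=6: acc |= 6<<14 -> acc=112284 shift=21
  byte[17]=0x7A cont=0 payload=0x7A=122: acc |= 122<<21 -> acc=255964828 shift=28 [end]
Varint 6: bytes[14:18] = 9C ED 86 7A -> value 255964828 (4 byte(s))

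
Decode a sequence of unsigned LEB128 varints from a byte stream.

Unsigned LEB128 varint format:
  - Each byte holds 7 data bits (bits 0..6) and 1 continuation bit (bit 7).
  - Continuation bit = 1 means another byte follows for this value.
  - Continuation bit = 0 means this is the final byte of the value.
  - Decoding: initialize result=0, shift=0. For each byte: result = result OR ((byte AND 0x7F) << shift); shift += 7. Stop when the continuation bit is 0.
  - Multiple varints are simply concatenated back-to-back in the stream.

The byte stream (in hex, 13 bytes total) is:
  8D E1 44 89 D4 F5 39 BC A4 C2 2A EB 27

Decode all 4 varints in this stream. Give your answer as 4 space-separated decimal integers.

Answer: 1126541 121465353 89166396 5099

Derivation:
  byte[0]=0x8D cont=1 payload=0x0D=13: acc |= 13<<0 -> acc=13 shift=7
  byte[1]=0xE1 cont=1 payload=0x61=97: acc |= 97<<7 -> acc=12429 shift=14
  byte[2]=0x44 cont=0 payload=0x44=68: acc |= 68<<14 -> acc=1126541 shift=21 [end]
Varint 1: bytes[0:3] = 8D E1 44 -> value 1126541 (3 byte(s))
  byte[3]=0x89 cont=1 payload=0x09=9: acc |= 9<<0 -> acc=9 shift=7
  byte[4]=0xD4 cont=1 payload=0x54=84: acc |= 84<<7 -> acc=10761 shift=14
  byte[5]=0xF5 cont=1 payload=0x75=117: acc |= 117<<14 -> acc=1927689 shift=21
  byte[6]=0x39 cont=0 payload=0x39=57: acc |= 57<<21 -> acc=121465353 shift=28 [end]
Varint 2: bytes[3:7] = 89 D4 F5 39 -> value 121465353 (4 byte(s))
  byte[7]=0xBC cont=1 payload=0x3C=60: acc |= 60<<0 -> acc=60 shift=7
  byte[8]=0xA4 cont=1 payload=0x24=36: acc |= 36<<7 -> acc=4668 shift=14
  byte[9]=0xC2 cont=1 payload=0x42=66: acc |= 66<<14 -> acc=1086012 shift=21
  byte[10]=0x2A cont=0 payload=0x2A=42: acc |= 42<<21 -> acc=89166396 shift=28 [end]
Varint 3: bytes[7:11] = BC A4 C2 2A -> value 89166396 (4 byte(s))
  byte[11]=0xEB cont=1 payload=0x6B=107: acc |= 107<<0 -> acc=107 shift=7
  byte[12]=0x27 cont=0 payload=0x27=39: acc |= 39<<7 -> acc=5099 shift=14 [end]
Varint 4: bytes[11:13] = EB 27 -> value 5099 (2 byte(s))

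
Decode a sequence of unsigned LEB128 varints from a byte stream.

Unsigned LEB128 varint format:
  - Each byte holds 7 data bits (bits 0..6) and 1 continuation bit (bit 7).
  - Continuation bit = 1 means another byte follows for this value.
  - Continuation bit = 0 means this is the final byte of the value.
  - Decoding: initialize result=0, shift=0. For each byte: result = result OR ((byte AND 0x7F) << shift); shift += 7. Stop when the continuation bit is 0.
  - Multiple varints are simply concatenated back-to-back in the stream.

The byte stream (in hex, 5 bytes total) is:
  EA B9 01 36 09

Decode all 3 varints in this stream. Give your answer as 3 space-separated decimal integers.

Answer: 23786 54 9

Derivation:
  byte[0]=0xEA cont=1 payload=0x6A=106: acc |= 106<<0 -> acc=106 shift=7
  byte[1]=0xB9 cont=1 payload=0x39=57: acc |= 57<<7 -> acc=7402 shift=14
  byte[2]=0x01 cont=0 payload=0x01=1: acc |= 1<<14 -> acc=23786 shift=21 [end]
Varint 1: bytes[0:3] = EA B9 01 -> value 23786 (3 byte(s))
  byte[3]=0x36 cont=0 payload=0x36=54: acc |= 54<<0 -> acc=54 shift=7 [end]
Varint 2: bytes[3:4] = 36 -> value 54 (1 byte(s))
  byte[4]=0x09 cont=0 payload=0x09=9: acc |= 9<<0 -> acc=9 shift=7 [end]
Varint 3: bytes[4:5] = 09 -> value 9 (1 byte(s))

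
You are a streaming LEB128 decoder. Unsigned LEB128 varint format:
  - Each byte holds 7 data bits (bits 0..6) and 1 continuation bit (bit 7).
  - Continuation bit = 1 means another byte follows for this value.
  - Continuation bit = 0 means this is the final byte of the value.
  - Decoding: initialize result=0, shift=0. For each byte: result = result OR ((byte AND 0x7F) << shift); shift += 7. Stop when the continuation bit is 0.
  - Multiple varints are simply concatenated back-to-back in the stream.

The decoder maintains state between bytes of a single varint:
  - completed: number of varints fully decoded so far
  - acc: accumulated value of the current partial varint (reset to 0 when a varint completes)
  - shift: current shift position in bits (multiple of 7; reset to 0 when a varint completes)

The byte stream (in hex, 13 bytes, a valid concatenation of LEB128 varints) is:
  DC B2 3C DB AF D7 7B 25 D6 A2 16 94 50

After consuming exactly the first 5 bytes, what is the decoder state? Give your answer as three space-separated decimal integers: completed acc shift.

Answer: 1 6107 14

Derivation:
byte[0]=0xDC cont=1 payload=0x5C: acc |= 92<<0 -> completed=0 acc=92 shift=7
byte[1]=0xB2 cont=1 payload=0x32: acc |= 50<<7 -> completed=0 acc=6492 shift=14
byte[2]=0x3C cont=0 payload=0x3C: varint #1 complete (value=989532); reset -> completed=1 acc=0 shift=0
byte[3]=0xDB cont=1 payload=0x5B: acc |= 91<<0 -> completed=1 acc=91 shift=7
byte[4]=0xAF cont=1 payload=0x2F: acc |= 47<<7 -> completed=1 acc=6107 shift=14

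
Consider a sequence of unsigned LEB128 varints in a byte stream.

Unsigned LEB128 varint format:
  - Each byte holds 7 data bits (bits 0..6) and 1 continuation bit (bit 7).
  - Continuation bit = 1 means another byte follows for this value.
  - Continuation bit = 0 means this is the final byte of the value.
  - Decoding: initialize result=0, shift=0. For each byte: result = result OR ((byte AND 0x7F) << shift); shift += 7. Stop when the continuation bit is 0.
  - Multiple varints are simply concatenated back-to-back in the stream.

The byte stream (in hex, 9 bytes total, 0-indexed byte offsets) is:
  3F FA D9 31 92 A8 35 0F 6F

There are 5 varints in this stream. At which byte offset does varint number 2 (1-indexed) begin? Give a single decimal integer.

  byte[0]=0x3F cont=0 payload=0x3F=63: acc |= 63<<0 -> acc=63 shift=7 [end]
Varint 1: bytes[0:1] = 3F -> value 63 (1 byte(s))
  byte[1]=0xFA cont=1 payload=0x7A=122: acc |= 122<<0 -> acc=122 shift=7
  byte[2]=0xD9 cont=1 payload=0x59=89: acc |= 89<<7 -> acc=11514 shift=14
  byte[3]=0x31 cont=0 payload=0x31=49: acc |= 49<<14 -> acc=814330 shift=21 [end]
Varint 2: bytes[1:4] = FA D9 31 -> value 814330 (3 byte(s))
  byte[4]=0x92 cont=1 payload=0x12=18: acc |= 18<<0 -> acc=18 shift=7
  byte[5]=0xA8 cont=1 payload=0x28=40: acc |= 40<<7 -> acc=5138 shift=14
  byte[6]=0x35 cont=0 payload=0x35=53: acc |= 53<<14 -> acc=873490 shift=21 [end]
Varint 3: bytes[4:7] = 92 A8 35 -> value 873490 (3 byte(s))
  byte[7]=0x0F cont=0 payload=0x0F=15: acc |= 15<<0 -> acc=15 shift=7 [end]
Varint 4: bytes[7:8] = 0F -> value 15 (1 byte(s))
  byte[8]=0x6F cont=0 payload=0x6F=111: acc |= 111<<0 -> acc=111 shift=7 [end]
Varint 5: bytes[8:9] = 6F -> value 111 (1 byte(s))

Answer: 1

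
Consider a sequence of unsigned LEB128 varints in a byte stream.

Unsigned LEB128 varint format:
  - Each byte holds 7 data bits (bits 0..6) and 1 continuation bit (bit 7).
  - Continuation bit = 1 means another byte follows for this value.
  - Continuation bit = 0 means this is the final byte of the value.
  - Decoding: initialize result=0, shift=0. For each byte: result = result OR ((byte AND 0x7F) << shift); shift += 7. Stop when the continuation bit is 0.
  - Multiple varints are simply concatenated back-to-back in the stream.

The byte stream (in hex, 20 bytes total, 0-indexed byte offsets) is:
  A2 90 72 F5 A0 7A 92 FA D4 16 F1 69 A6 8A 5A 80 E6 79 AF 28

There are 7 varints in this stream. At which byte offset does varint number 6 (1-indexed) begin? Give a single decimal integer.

Answer: 15

Derivation:
  byte[0]=0xA2 cont=1 payload=0x22=34: acc |= 34<<0 -> acc=34 shift=7
  byte[1]=0x90 cont=1 payload=0x10=16: acc |= 16<<7 -> acc=2082 shift=14
  byte[2]=0x72 cont=0 payload=0x72=114: acc |= 114<<14 -> acc=1869858 shift=21 [end]
Varint 1: bytes[0:3] = A2 90 72 -> value 1869858 (3 byte(s))
  byte[3]=0xF5 cont=1 payload=0x75=117: acc |= 117<<0 -> acc=117 shift=7
  byte[4]=0xA0 cont=1 payload=0x20=32: acc |= 32<<7 -> acc=4213 shift=14
  byte[5]=0x7A cont=0 payload=0x7A=122: acc |= 122<<14 -> acc=2003061 shift=21 [end]
Varint 2: bytes[3:6] = F5 A0 7A -> value 2003061 (3 byte(s))
  byte[6]=0x92 cont=1 payload=0x12=18: acc |= 18<<0 -> acc=18 shift=7
  byte[7]=0xFA cont=1 payload=0x7A=122: acc |= 122<<7 -> acc=15634 shift=14
  byte[8]=0xD4 cont=1 payload=0x54=84: acc |= 84<<14 -> acc=1391890 shift=21
  byte[9]=0x16 cont=0 payload=0x16=22: acc |= 22<<21 -> acc=47529234 shift=28 [end]
Varint 3: bytes[6:10] = 92 FA D4 16 -> value 47529234 (4 byte(s))
  byte[10]=0xF1 cont=1 payload=0x71=113: acc |= 113<<0 -> acc=113 shift=7
  byte[11]=0x69 cont=0 payload=0x69=105: acc |= 105<<7 -> acc=13553 shift=14 [end]
Varint 4: bytes[10:12] = F1 69 -> value 13553 (2 byte(s))
  byte[12]=0xA6 cont=1 payload=0x26=38: acc |= 38<<0 -> acc=38 shift=7
  byte[13]=0x8A cont=1 payload=0x0A=10: acc |= 10<<7 -> acc=1318 shift=14
  byte[14]=0x5A cont=0 payload=0x5A=90: acc |= 90<<14 -> acc=1475878 shift=21 [end]
Varint 5: bytes[12:15] = A6 8A 5A -> value 1475878 (3 byte(s))
  byte[15]=0x80 cont=1 payload=0x00=0: acc |= 0<<0 -> acc=0 shift=7
  byte[16]=0xE6 cont=1 payload=0x66=102: acc |= 102<<7 -> acc=13056 shift=14
  byte[17]=0x79 cont=0 payload=0x79=121: acc |= 121<<14 -> acc=1995520 shift=21 [end]
Varint 6: bytes[15:18] = 80 E6 79 -> value 1995520 (3 byte(s))
  byte[18]=0xAF cont=1 payload=0x2F=47: acc |= 47<<0 -> acc=47 shift=7
  byte[19]=0x28 cont=0 payload=0x28=40: acc |= 40<<7 -> acc=5167 shift=14 [end]
Varint 7: bytes[18:20] = AF 28 -> value 5167 (2 byte(s))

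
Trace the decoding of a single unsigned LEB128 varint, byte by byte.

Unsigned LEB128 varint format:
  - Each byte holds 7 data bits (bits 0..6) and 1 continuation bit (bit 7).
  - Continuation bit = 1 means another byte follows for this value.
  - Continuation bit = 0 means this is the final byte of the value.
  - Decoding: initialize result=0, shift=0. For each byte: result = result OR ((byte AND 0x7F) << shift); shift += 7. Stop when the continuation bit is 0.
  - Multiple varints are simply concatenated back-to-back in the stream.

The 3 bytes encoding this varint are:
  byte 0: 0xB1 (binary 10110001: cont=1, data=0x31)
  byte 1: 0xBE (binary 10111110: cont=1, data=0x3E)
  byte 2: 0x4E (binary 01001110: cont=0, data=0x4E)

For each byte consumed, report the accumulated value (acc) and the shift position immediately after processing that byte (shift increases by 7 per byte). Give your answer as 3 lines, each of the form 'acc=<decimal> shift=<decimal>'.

byte 0=0xB1: payload=0x31=49, contrib = 49<<0 = 49; acc -> 49, shift -> 7
byte 1=0xBE: payload=0x3E=62, contrib = 62<<7 = 7936; acc -> 7985, shift -> 14
byte 2=0x4E: payload=0x4E=78, contrib = 78<<14 = 1277952; acc -> 1285937, shift -> 21

Answer: acc=49 shift=7
acc=7985 shift=14
acc=1285937 shift=21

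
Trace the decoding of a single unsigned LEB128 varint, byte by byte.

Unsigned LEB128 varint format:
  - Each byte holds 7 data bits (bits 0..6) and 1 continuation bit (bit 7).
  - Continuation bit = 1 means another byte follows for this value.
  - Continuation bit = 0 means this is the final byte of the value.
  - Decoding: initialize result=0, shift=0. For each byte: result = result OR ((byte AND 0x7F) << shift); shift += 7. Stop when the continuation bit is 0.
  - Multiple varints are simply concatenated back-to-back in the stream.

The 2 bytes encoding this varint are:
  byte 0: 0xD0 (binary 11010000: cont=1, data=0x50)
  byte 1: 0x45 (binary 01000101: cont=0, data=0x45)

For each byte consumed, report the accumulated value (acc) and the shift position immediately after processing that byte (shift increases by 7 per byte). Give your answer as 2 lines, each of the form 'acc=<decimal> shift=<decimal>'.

Answer: acc=80 shift=7
acc=8912 shift=14

Derivation:
byte 0=0xD0: payload=0x50=80, contrib = 80<<0 = 80; acc -> 80, shift -> 7
byte 1=0x45: payload=0x45=69, contrib = 69<<7 = 8832; acc -> 8912, shift -> 14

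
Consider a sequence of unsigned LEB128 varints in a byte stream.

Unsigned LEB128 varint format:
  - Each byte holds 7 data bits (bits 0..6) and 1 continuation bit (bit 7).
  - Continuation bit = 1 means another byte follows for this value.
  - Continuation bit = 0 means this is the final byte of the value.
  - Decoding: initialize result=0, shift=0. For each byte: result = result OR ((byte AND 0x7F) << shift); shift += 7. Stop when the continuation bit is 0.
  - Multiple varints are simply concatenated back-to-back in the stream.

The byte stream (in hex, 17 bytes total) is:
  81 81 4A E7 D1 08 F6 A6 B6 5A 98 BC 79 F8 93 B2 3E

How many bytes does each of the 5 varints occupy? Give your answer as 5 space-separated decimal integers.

Answer: 3 3 4 3 4

Derivation:
  byte[0]=0x81 cont=1 payload=0x01=1: acc |= 1<<0 -> acc=1 shift=7
  byte[1]=0x81 cont=1 payload=0x01=1: acc |= 1<<7 -> acc=129 shift=14
  byte[2]=0x4A cont=0 payload=0x4A=74: acc |= 74<<14 -> acc=1212545 shift=21 [end]
Varint 1: bytes[0:3] = 81 81 4A -> value 1212545 (3 byte(s))
  byte[3]=0xE7 cont=1 payload=0x67=103: acc |= 103<<0 -> acc=103 shift=7
  byte[4]=0xD1 cont=1 payload=0x51=81: acc |= 81<<7 -> acc=10471 shift=14
  byte[5]=0x08 cont=0 payload=0x08=8: acc |= 8<<14 -> acc=141543 shift=21 [end]
Varint 2: bytes[3:6] = E7 D1 08 -> value 141543 (3 byte(s))
  byte[6]=0xF6 cont=1 payload=0x76=118: acc |= 118<<0 -> acc=118 shift=7
  byte[7]=0xA6 cont=1 payload=0x26=38: acc |= 38<<7 -> acc=4982 shift=14
  byte[8]=0xB6 cont=1 payload=0x36=54: acc |= 54<<14 -> acc=889718 shift=21
  byte[9]=0x5A cont=0 payload=0x5A=90: acc |= 90<<21 -> acc=189633398 shift=28 [end]
Varint 3: bytes[6:10] = F6 A6 B6 5A -> value 189633398 (4 byte(s))
  byte[10]=0x98 cont=1 payload=0x18=24: acc |= 24<<0 -> acc=24 shift=7
  byte[11]=0xBC cont=1 payload=0x3C=60: acc |= 60<<7 -> acc=7704 shift=14
  byte[12]=0x79 cont=0 payload=0x79=121: acc |= 121<<14 -> acc=1990168 shift=21 [end]
Varint 4: bytes[10:13] = 98 BC 79 -> value 1990168 (3 byte(s))
  byte[13]=0xF8 cont=1 payload=0x78=120: acc |= 120<<0 -> acc=120 shift=7
  byte[14]=0x93 cont=1 payload=0x13=19: acc |= 19<<7 -> acc=2552 shift=14
  byte[15]=0xB2 cont=1 payload=0x32=50: acc |= 50<<14 -> acc=821752 shift=21
  byte[16]=0x3E cont=0 payload=0x3E=62: acc |= 62<<21 -> acc=130845176 shift=28 [end]
Varint 5: bytes[13:17] = F8 93 B2 3E -> value 130845176 (4 byte(s))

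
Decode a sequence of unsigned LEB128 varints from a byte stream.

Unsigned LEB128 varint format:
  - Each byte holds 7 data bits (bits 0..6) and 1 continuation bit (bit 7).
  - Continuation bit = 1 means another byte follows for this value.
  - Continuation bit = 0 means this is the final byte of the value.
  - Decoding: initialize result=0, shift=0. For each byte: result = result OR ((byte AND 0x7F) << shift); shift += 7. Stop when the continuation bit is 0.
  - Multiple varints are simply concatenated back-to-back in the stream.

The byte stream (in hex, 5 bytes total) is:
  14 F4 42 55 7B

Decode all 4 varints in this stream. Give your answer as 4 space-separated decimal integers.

Answer: 20 8564 85 123

Derivation:
  byte[0]=0x14 cont=0 payload=0x14=20: acc |= 20<<0 -> acc=20 shift=7 [end]
Varint 1: bytes[0:1] = 14 -> value 20 (1 byte(s))
  byte[1]=0xF4 cont=1 payload=0x74=116: acc |= 116<<0 -> acc=116 shift=7
  byte[2]=0x42 cont=0 payload=0x42=66: acc |= 66<<7 -> acc=8564 shift=14 [end]
Varint 2: bytes[1:3] = F4 42 -> value 8564 (2 byte(s))
  byte[3]=0x55 cont=0 payload=0x55=85: acc |= 85<<0 -> acc=85 shift=7 [end]
Varint 3: bytes[3:4] = 55 -> value 85 (1 byte(s))
  byte[4]=0x7B cont=0 payload=0x7B=123: acc |= 123<<0 -> acc=123 shift=7 [end]
Varint 4: bytes[4:5] = 7B -> value 123 (1 byte(s))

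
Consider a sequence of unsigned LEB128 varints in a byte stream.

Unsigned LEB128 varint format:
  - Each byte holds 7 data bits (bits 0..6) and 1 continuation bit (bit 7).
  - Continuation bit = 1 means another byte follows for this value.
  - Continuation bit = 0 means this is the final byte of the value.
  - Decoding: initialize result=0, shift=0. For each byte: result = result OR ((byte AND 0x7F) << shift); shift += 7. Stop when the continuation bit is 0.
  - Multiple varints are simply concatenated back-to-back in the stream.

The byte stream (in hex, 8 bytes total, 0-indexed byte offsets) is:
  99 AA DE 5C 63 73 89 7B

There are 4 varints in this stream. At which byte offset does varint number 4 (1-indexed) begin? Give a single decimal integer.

  byte[0]=0x99 cont=1 payload=0x19=25: acc |= 25<<0 -> acc=25 shift=7
  byte[1]=0xAA cont=1 payload=0x2A=42: acc |= 42<<7 -> acc=5401 shift=14
  byte[2]=0xDE cont=1 payload=0x5E=94: acc |= 94<<14 -> acc=1545497 shift=21
  byte[3]=0x5C cont=0 payload=0x5C=92: acc |= 92<<21 -> acc=194483481 shift=28 [end]
Varint 1: bytes[0:4] = 99 AA DE 5C -> value 194483481 (4 byte(s))
  byte[4]=0x63 cont=0 payload=0x63=99: acc |= 99<<0 -> acc=99 shift=7 [end]
Varint 2: bytes[4:5] = 63 -> value 99 (1 byte(s))
  byte[5]=0x73 cont=0 payload=0x73=115: acc |= 115<<0 -> acc=115 shift=7 [end]
Varint 3: bytes[5:6] = 73 -> value 115 (1 byte(s))
  byte[6]=0x89 cont=1 payload=0x09=9: acc |= 9<<0 -> acc=9 shift=7
  byte[7]=0x7B cont=0 payload=0x7B=123: acc |= 123<<7 -> acc=15753 shift=14 [end]
Varint 4: bytes[6:8] = 89 7B -> value 15753 (2 byte(s))

Answer: 6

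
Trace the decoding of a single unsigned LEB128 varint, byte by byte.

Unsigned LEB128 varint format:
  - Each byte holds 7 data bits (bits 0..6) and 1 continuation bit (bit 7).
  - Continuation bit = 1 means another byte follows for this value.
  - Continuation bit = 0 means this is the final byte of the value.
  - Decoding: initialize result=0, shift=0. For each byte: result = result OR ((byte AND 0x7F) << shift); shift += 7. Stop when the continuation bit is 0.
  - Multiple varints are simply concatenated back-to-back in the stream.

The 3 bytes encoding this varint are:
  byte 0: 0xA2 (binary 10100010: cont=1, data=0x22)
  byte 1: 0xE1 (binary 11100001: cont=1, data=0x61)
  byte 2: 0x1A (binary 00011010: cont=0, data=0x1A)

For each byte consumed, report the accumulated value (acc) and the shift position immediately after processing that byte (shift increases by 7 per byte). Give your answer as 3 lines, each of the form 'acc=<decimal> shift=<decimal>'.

byte 0=0xA2: payload=0x22=34, contrib = 34<<0 = 34; acc -> 34, shift -> 7
byte 1=0xE1: payload=0x61=97, contrib = 97<<7 = 12416; acc -> 12450, shift -> 14
byte 2=0x1A: payload=0x1A=26, contrib = 26<<14 = 425984; acc -> 438434, shift -> 21

Answer: acc=34 shift=7
acc=12450 shift=14
acc=438434 shift=21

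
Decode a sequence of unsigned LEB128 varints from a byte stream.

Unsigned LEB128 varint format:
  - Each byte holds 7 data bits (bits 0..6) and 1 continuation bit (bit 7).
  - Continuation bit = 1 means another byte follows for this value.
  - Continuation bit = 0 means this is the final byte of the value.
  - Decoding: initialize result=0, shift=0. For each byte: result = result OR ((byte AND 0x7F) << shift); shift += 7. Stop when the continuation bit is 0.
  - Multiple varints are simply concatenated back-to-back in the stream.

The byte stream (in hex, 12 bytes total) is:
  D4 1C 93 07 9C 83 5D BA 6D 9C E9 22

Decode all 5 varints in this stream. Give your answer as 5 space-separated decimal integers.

  byte[0]=0xD4 cont=1 payload=0x54=84: acc |= 84<<0 -> acc=84 shift=7
  byte[1]=0x1C cont=0 payload=0x1C=28: acc |= 28<<7 -> acc=3668 shift=14 [end]
Varint 1: bytes[0:2] = D4 1C -> value 3668 (2 byte(s))
  byte[2]=0x93 cont=1 payload=0x13=19: acc |= 19<<0 -> acc=19 shift=7
  byte[3]=0x07 cont=0 payload=0x07=7: acc |= 7<<7 -> acc=915 shift=14 [end]
Varint 2: bytes[2:4] = 93 07 -> value 915 (2 byte(s))
  byte[4]=0x9C cont=1 payload=0x1C=28: acc |= 28<<0 -> acc=28 shift=7
  byte[5]=0x83 cont=1 payload=0x03=3: acc |= 3<<7 -> acc=412 shift=14
  byte[6]=0x5D cont=0 payload=0x5D=93: acc |= 93<<14 -> acc=1524124 shift=21 [end]
Varint 3: bytes[4:7] = 9C 83 5D -> value 1524124 (3 byte(s))
  byte[7]=0xBA cont=1 payload=0x3A=58: acc |= 58<<0 -> acc=58 shift=7
  byte[8]=0x6D cont=0 payload=0x6D=109: acc |= 109<<7 -> acc=14010 shift=14 [end]
Varint 4: bytes[7:9] = BA 6D -> value 14010 (2 byte(s))
  byte[9]=0x9C cont=1 payload=0x1C=28: acc |= 28<<0 -> acc=28 shift=7
  byte[10]=0xE9 cont=1 payload=0x69=105: acc |= 105<<7 -> acc=13468 shift=14
  byte[11]=0x22 cont=0 payload=0x22=34: acc |= 34<<14 -> acc=570524 shift=21 [end]
Varint 5: bytes[9:12] = 9C E9 22 -> value 570524 (3 byte(s))

Answer: 3668 915 1524124 14010 570524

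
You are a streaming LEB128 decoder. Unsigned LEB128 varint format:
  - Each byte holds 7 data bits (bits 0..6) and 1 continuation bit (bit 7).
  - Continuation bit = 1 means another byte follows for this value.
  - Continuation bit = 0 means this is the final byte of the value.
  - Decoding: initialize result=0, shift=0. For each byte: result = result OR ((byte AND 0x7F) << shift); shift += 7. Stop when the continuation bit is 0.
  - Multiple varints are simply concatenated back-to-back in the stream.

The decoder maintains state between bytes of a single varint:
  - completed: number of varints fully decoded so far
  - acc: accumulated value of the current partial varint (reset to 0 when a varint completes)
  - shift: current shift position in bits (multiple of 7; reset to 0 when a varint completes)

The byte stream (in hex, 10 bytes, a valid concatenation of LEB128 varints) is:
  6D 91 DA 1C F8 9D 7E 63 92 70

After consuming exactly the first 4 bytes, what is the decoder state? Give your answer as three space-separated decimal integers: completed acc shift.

byte[0]=0x6D cont=0 payload=0x6D: varint #1 complete (value=109); reset -> completed=1 acc=0 shift=0
byte[1]=0x91 cont=1 payload=0x11: acc |= 17<<0 -> completed=1 acc=17 shift=7
byte[2]=0xDA cont=1 payload=0x5A: acc |= 90<<7 -> completed=1 acc=11537 shift=14
byte[3]=0x1C cont=0 payload=0x1C: varint #2 complete (value=470289); reset -> completed=2 acc=0 shift=0

Answer: 2 0 0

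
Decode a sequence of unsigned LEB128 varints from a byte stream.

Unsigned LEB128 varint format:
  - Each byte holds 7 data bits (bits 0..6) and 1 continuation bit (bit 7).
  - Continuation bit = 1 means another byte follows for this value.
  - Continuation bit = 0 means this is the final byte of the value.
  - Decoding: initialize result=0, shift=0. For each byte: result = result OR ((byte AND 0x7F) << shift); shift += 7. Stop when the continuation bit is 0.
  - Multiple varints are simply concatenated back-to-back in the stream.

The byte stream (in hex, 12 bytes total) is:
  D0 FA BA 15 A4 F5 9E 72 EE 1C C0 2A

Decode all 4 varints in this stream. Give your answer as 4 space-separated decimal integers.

  byte[0]=0xD0 cont=1 payload=0x50=80: acc |= 80<<0 -> acc=80 shift=7
  byte[1]=0xFA cont=1 payload=0x7A=122: acc |= 122<<7 -> acc=15696 shift=14
  byte[2]=0xBA cont=1 payload=0x3A=58: acc |= 58<<14 -> acc=965968 shift=21
  byte[3]=0x15 cont=0 payload=0x15=21: acc |= 21<<21 -> acc=45006160 shift=28 [end]
Varint 1: bytes[0:4] = D0 FA BA 15 -> value 45006160 (4 byte(s))
  byte[4]=0xA4 cont=1 payload=0x24=36: acc |= 36<<0 -> acc=36 shift=7
  byte[5]=0xF5 cont=1 payload=0x75=117: acc |= 117<<7 -> acc=15012 shift=14
  byte[6]=0x9E cont=1 payload=0x1E=30: acc |= 30<<14 -> acc=506532 shift=21
  byte[7]=0x72 cont=0 payload=0x72=114: acc |= 114<<21 -> acc=239581860 shift=28 [end]
Varint 2: bytes[4:8] = A4 F5 9E 72 -> value 239581860 (4 byte(s))
  byte[8]=0xEE cont=1 payload=0x6E=110: acc |= 110<<0 -> acc=110 shift=7
  byte[9]=0x1C cont=0 payload=0x1C=28: acc |= 28<<7 -> acc=3694 shift=14 [end]
Varint 3: bytes[8:10] = EE 1C -> value 3694 (2 byte(s))
  byte[10]=0xC0 cont=1 payload=0x40=64: acc |= 64<<0 -> acc=64 shift=7
  byte[11]=0x2A cont=0 payload=0x2A=42: acc |= 42<<7 -> acc=5440 shift=14 [end]
Varint 4: bytes[10:12] = C0 2A -> value 5440 (2 byte(s))

Answer: 45006160 239581860 3694 5440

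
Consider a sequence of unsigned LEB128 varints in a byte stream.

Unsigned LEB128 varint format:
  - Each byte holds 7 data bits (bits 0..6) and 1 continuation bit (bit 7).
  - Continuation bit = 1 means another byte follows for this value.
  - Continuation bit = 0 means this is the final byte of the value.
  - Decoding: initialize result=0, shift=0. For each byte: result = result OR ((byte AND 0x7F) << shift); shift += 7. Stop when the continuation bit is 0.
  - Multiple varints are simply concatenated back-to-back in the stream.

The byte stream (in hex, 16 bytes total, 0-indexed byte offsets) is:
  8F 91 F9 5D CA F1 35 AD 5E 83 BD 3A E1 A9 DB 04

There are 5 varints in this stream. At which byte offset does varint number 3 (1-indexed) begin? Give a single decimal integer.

Answer: 7

Derivation:
  byte[0]=0x8F cont=1 payload=0x0F=15: acc |= 15<<0 -> acc=15 shift=7
  byte[1]=0x91 cont=1 payload=0x11=17: acc |= 17<<7 -> acc=2191 shift=14
  byte[2]=0xF9 cont=1 payload=0x79=121: acc |= 121<<14 -> acc=1984655 shift=21
  byte[3]=0x5D cont=0 payload=0x5D=93: acc |= 93<<21 -> acc=197019791 shift=28 [end]
Varint 1: bytes[0:4] = 8F 91 F9 5D -> value 197019791 (4 byte(s))
  byte[4]=0xCA cont=1 payload=0x4A=74: acc |= 74<<0 -> acc=74 shift=7
  byte[5]=0xF1 cont=1 payload=0x71=113: acc |= 113<<7 -> acc=14538 shift=14
  byte[6]=0x35 cont=0 payload=0x35=53: acc |= 53<<14 -> acc=882890 shift=21 [end]
Varint 2: bytes[4:7] = CA F1 35 -> value 882890 (3 byte(s))
  byte[7]=0xAD cont=1 payload=0x2D=45: acc |= 45<<0 -> acc=45 shift=7
  byte[8]=0x5E cont=0 payload=0x5E=94: acc |= 94<<7 -> acc=12077 shift=14 [end]
Varint 3: bytes[7:9] = AD 5E -> value 12077 (2 byte(s))
  byte[9]=0x83 cont=1 payload=0x03=3: acc |= 3<<0 -> acc=3 shift=7
  byte[10]=0xBD cont=1 payload=0x3D=61: acc |= 61<<7 -> acc=7811 shift=14
  byte[11]=0x3A cont=0 payload=0x3A=58: acc |= 58<<14 -> acc=958083 shift=21 [end]
Varint 4: bytes[9:12] = 83 BD 3A -> value 958083 (3 byte(s))
  byte[12]=0xE1 cont=1 payload=0x61=97: acc |= 97<<0 -> acc=97 shift=7
  byte[13]=0xA9 cont=1 payload=0x29=41: acc |= 41<<7 -> acc=5345 shift=14
  byte[14]=0xDB cont=1 payload=0x5B=91: acc |= 91<<14 -> acc=1496289 shift=21
  byte[15]=0x04 cont=0 payload=0x04=4: acc |= 4<<21 -> acc=9884897 shift=28 [end]
Varint 5: bytes[12:16] = E1 A9 DB 04 -> value 9884897 (4 byte(s))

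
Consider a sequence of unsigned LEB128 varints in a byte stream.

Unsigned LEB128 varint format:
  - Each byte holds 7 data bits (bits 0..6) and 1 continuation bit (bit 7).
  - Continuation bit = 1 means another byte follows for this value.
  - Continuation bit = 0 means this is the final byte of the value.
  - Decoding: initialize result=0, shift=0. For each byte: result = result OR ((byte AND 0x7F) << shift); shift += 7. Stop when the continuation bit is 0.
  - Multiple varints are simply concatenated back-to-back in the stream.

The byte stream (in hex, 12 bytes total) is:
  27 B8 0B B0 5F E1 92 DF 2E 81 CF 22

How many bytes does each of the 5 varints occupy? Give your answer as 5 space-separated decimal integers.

Answer: 1 2 2 4 3

Derivation:
  byte[0]=0x27 cont=0 payload=0x27=39: acc |= 39<<0 -> acc=39 shift=7 [end]
Varint 1: bytes[0:1] = 27 -> value 39 (1 byte(s))
  byte[1]=0xB8 cont=1 payload=0x38=56: acc |= 56<<0 -> acc=56 shift=7
  byte[2]=0x0B cont=0 payload=0x0B=11: acc |= 11<<7 -> acc=1464 shift=14 [end]
Varint 2: bytes[1:3] = B8 0B -> value 1464 (2 byte(s))
  byte[3]=0xB0 cont=1 payload=0x30=48: acc |= 48<<0 -> acc=48 shift=7
  byte[4]=0x5F cont=0 payload=0x5F=95: acc |= 95<<7 -> acc=12208 shift=14 [end]
Varint 3: bytes[3:5] = B0 5F -> value 12208 (2 byte(s))
  byte[5]=0xE1 cont=1 payload=0x61=97: acc |= 97<<0 -> acc=97 shift=7
  byte[6]=0x92 cont=1 payload=0x12=18: acc |= 18<<7 -> acc=2401 shift=14
  byte[7]=0xDF cont=1 payload=0x5F=95: acc |= 95<<14 -> acc=1558881 shift=21
  byte[8]=0x2E cont=0 payload=0x2E=46: acc |= 46<<21 -> acc=98027873 shift=28 [end]
Varint 4: bytes[5:9] = E1 92 DF 2E -> value 98027873 (4 byte(s))
  byte[9]=0x81 cont=1 payload=0x01=1: acc |= 1<<0 -> acc=1 shift=7
  byte[10]=0xCF cont=1 payload=0x4F=79: acc |= 79<<7 -> acc=10113 shift=14
  byte[11]=0x22 cont=0 payload=0x22=34: acc |= 34<<14 -> acc=567169 shift=21 [end]
Varint 5: bytes[9:12] = 81 CF 22 -> value 567169 (3 byte(s))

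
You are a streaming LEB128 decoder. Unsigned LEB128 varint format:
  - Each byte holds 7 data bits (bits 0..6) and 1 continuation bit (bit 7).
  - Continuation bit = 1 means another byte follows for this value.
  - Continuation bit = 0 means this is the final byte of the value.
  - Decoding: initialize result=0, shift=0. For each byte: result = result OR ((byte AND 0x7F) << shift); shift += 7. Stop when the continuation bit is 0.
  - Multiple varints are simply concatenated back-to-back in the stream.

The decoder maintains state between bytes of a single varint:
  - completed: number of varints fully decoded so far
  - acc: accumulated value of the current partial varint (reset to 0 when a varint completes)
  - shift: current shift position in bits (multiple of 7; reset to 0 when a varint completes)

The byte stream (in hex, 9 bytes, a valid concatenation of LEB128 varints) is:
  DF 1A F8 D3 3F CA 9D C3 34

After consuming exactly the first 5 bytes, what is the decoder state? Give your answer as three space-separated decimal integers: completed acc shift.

byte[0]=0xDF cont=1 payload=0x5F: acc |= 95<<0 -> completed=0 acc=95 shift=7
byte[1]=0x1A cont=0 payload=0x1A: varint #1 complete (value=3423); reset -> completed=1 acc=0 shift=0
byte[2]=0xF8 cont=1 payload=0x78: acc |= 120<<0 -> completed=1 acc=120 shift=7
byte[3]=0xD3 cont=1 payload=0x53: acc |= 83<<7 -> completed=1 acc=10744 shift=14
byte[4]=0x3F cont=0 payload=0x3F: varint #2 complete (value=1042936); reset -> completed=2 acc=0 shift=0

Answer: 2 0 0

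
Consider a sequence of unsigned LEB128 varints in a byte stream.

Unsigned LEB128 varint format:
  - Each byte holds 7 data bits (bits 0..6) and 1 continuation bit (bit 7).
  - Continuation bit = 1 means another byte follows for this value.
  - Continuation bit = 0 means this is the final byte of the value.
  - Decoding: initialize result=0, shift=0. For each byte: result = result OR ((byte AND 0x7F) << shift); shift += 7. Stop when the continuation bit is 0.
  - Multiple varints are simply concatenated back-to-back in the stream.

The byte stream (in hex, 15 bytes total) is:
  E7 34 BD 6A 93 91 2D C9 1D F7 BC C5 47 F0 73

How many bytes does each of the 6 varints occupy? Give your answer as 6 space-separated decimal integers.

  byte[0]=0xE7 cont=1 payload=0x67=103: acc |= 103<<0 -> acc=103 shift=7
  byte[1]=0x34 cont=0 payload=0x34=52: acc |= 52<<7 -> acc=6759 shift=14 [end]
Varint 1: bytes[0:2] = E7 34 -> value 6759 (2 byte(s))
  byte[2]=0xBD cont=1 payload=0x3D=61: acc |= 61<<0 -> acc=61 shift=7
  byte[3]=0x6A cont=0 payload=0x6A=106: acc |= 106<<7 -> acc=13629 shift=14 [end]
Varint 2: bytes[2:4] = BD 6A -> value 13629 (2 byte(s))
  byte[4]=0x93 cont=1 payload=0x13=19: acc |= 19<<0 -> acc=19 shift=7
  byte[5]=0x91 cont=1 payload=0x11=17: acc |= 17<<7 -> acc=2195 shift=14
  byte[6]=0x2D cont=0 payload=0x2D=45: acc |= 45<<14 -> acc=739475 shift=21 [end]
Varint 3: bytes[4:7] = 93 91 2D -> value 739475 (3 byte(s))
  byte[7]=0xC9 cont=1 payload=0x49=73: acc |= 73<<0 -> acc=73 shift=7
  byte[8]=0x1D cont=0 payload=0x1D=29: acc |= 29<<7 -> acc=3785 shift=14 [end]
Varint 4: bytes[7:9] = C9 1D -> value 3785 (2 byte(s))
  byte[9]=0xF7 cont=1 payload=0x77=119: acc |= 119<<0 -> acc=119 shift=7
  byte[10]=0xBC cont=1 payload=0x3C=60: acc |= 60<<7 -> acc=7799 shift=14
  byte[11]=0xC5 cont=1 payload=0x45=69: acc |= 69<<14 -> acc=1138295 shift=21
  byte[12]=0x47 cont=0 payload=0x47=71: acc |= 71<<21 -> acc=150036087 shift=28 [end]
Varint 5: bytes[9:13] = F7 BC C5 47 -> value 150036087 (4 byte(s))
  byte[13]=0xF0 cont=1 payload=0x70=112: acc |= 112<<0 -> acc=112 shift=7
  byte[14]=0x73 cont=0 payload=0x73=115: acc |= 115<<7 -> acc=14832 shift=14 [end]
Varint 6: bytes[13:15] = F0 73 -> value 14832 (2 byte(s))

Answer: 2 2 3 2 4 2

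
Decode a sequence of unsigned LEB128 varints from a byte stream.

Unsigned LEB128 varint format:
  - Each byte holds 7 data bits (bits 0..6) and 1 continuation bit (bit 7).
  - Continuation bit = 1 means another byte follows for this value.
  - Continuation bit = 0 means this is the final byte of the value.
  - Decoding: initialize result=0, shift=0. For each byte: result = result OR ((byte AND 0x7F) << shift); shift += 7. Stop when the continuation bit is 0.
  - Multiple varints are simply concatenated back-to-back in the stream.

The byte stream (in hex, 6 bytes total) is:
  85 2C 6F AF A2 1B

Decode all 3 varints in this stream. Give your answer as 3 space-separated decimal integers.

Answer: 5637 111 446767

Derivation:
  byte[0]=0x85 cont=1 payload=0x05=5: acc |= 5<<0 -> acc=5 shift=7
  byte[1]=0x2C cont=0 payload=0x2C=44: acc |= 44<<7 -> acc=5637 shift=14 [end]
Varint 1: bytes[0:2] = 85 2C -> value 5637 (2 byte(s))
  byte[2]=0x6F cont=0 payload=0x6F=111: acc |= 111<<0 -> acc=111 shift=7 [end]
Varint 2: bytes[2:3] = 6F -> value 111 (1 byte(s))
  byte[3]=0xAF cont=1 payload=0x2F=47: acc |= 47<<0 -> acc=47 shift=7
  byte[4]=0xA2 cont=1 payload=0x22=34: acc |= 34<<7 -> acc=4399 shift=14
  byte[5]=0x1B cont=0 payload=0x1B=27: acc |= 27<<14 -> acc=446767 shift=21 [end]
Varint 3: bytes[3:6] = AF A2 1B -> value 446767 (3 byte(s))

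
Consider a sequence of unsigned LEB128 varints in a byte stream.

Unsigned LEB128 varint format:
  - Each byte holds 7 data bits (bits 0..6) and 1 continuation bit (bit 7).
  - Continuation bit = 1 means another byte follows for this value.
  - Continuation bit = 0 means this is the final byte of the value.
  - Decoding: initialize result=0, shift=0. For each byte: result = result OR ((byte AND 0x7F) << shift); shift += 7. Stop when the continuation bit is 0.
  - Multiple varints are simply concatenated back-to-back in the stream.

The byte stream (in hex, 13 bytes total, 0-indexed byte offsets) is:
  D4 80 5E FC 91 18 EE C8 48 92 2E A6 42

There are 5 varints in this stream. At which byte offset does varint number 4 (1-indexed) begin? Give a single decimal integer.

  byte[0]=0xD4 cont=1 payload=0x54=84: acc |= 84<<0 -> acc=84 shift=7
  byte[1]=0x80 cont=1 payload=0x00=0: acc |= 0<<7 -> acc=84 shift=14
  byte[2]=0x5E cont=0 payload=0x5E=94: acc |= 94<<14 -> acc=1540180 shift=21 [end]
Varint 1: bytes[0:3] = D4 80 5E -> value 1540180 (3 byte(s))
  byte[3]=0xFC cont=1 payload=0x7C=124: acc |= 124<<0 -> acc=124 shift=7
  byte[4]=0x91 cont=1 payload=0x11=17: acc |= 17<<7 -> acc=2300 shift=14
  byte[5]=0x18 cont=0 payload=0x18=24: acc |= 24<<14 -> acc=395516 shift=21 [end]
Varint 2: bytes[3:6] = FC 91 18 -> value 395516 (3 byte(s))
  byte[6]=0xEE cont=1 payload=0x6E=110: acc |= 110<<0 -> acc=110 shift=7
  byte[7]=0xC8 cont=1 payload=0x48=72: acc |= 72<<7 -> acc=9326 shift=14
  byte[8]=0x48 cont=0 payload=0x48=72: acc |= 72<<14 -> acc=1188974 shift=21 [end]
Varint 3: bytes[6:9] = EE C8 48 -> value 1188974 (3 byte(s))
  byte[9]=0x92 cont=1 payload=0x12=18: acc |= 18<<0 -> acc=18 shift=7
  byte[10]=0x2E cont=0 payload=0x2E=46: acc |= 46<<7 -> acc=5906 shift=14 [end]
Varint 4: bytes[9:11] = 92 2E -> value 5906 (2 byte(s))
  byte[11]=0xA6 cont=1 payload=0x26=38: acc |= 38<<0 -> acc=38 shift=7
  byte[12]=0x42 cont=0 payload=0x42=66: acc |= 66<<7 -> acc=8486 shift=14 [end]
Varint 5: bytes[11:13] = A6 42 -> value 8486 (2 byte(s))

Answer: 9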